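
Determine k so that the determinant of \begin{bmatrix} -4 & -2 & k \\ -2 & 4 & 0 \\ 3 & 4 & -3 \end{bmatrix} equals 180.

Expanding along the column containing k, det(M) is linear in k: det(M) = (-20)·k + (60).
Set (-20)·k + (60) = 180  ⇒  (-20)·k = 120  ⇒  k = -6.

-6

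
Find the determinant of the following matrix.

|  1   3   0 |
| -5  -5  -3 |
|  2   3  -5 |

-59

Expand along row 1:
  + 1 · |-5 -3; 3 -5| = 1·(25 − (-9)) = 34
  − 3 · |-5 -3; 2 -5| = −3·(25 − (-6)) = -93
Sum: (34) + (-93) = -59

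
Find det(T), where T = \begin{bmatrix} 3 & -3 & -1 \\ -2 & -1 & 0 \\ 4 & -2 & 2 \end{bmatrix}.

Expand along column 3:
  + (-1) · |-2 -1; 4 -2| = (-1)·(4 − (-4)) = -8
  + 2 · |3 -3; -2 -1| = 2·(-3 − 6) = -18
Sum: (-8) + (-18) = -26

-26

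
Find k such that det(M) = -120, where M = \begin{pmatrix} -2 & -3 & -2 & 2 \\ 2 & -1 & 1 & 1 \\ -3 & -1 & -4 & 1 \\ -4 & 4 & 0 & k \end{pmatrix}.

Expanding along the row containing k, det(M) is linear in k: det(M) = (-15)·k + (-60).
Set (-15)·k + (-60) = -120  ⇒  (-15)·k = -60  ⇒  k = 4.

k = 4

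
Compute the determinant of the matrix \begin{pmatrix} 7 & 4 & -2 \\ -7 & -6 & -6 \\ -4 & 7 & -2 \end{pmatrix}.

Expand along row 1:
  + 7 · |-6 -6; 7 -2| = 7·(12 − (-42)) = 378
  − 4 · |-7 -6; -4 -2| = −4·(14 − 24) = 40
  + (-2) · |-7 -6; -4 7| = (-2)·(-49 − 24) = 146
Sum: (378) + (40) + (146) = 564

564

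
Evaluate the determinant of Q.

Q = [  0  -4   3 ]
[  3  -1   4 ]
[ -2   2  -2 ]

Expand along column 1:
  − 3 · |-4 3; 2 -2| = −3·(8 − 6) = -6
  + (-2) · |-4 3; -1 4| = (-2)·(-16 − (-3)) = 26
Sum: (-6) + (26) = 20

20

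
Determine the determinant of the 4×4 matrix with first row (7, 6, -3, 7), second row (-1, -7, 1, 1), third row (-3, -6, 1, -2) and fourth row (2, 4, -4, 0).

-18

Expand along row 4 (it has 1 zero):
  − (2) · M_41   where M_41 = det([6 -3 7; -7 1 1; -6 1 -2]) = 35
  + (4) · M_42   where M_42 = det([7 -3 7; -1 1 1; -3 1 -2]) = 8
  − (-4) · M_43   where M_43 = det([7 6 7; -1 -7 1; -3 -6 -2]) = 5
det = (-1)·(2)·(35) + (+1)·(4)·(8) + (-1)·(-4)·(5) = -18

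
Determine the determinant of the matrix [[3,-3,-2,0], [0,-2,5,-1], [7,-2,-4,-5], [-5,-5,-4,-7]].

1613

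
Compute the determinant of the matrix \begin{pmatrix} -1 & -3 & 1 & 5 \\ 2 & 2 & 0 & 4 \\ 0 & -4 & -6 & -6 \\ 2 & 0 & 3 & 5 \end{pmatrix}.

The determinant is 352.

Expand along row 2 (it has 1 zero):
  − (2) · M_21   where M_21 = det([-3 1 5; -4 -6 -6; 0 3 5]) = -4
  + (2) · M_22   where M_22 = det([-1 1 5; 0 -6 -6; 2 3 5]) = 60
  + (4) · M_24   where M_24 = det([-1 -3 1; 0 -4 -6; 2 0 3]) = 56
det = (-1)·(2)·(-4) + (+1)·(2)·(60) + (+1)·(4)·(56) = 352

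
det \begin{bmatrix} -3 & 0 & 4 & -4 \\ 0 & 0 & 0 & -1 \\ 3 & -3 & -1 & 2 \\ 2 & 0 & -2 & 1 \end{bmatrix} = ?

Expand along row 2 (it has 3 zeros):
  + (-1) · M_24   where M_24 = det([-3 0 4; 3 -3 -1; 2 0 -2]) = 6
det = (+1)·(-1)·(6) = -6

The determinant is -6.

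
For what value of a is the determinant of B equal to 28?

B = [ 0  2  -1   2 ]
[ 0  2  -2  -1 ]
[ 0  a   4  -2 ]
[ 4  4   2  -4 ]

a = -7

Expanding along the row containing a, det(B) is linear in a: det(B) = (-20)·a + (-112).
Set (-20)·a + (-112) = 28  ⇒  (-20)·a = 140  ⇒  a = -7.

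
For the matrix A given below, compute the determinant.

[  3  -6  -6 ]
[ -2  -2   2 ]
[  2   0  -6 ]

|A| = 60

Expand along row 3:
  + 2 · |-6 -6; -2 2| = 2·(-12 − 12) = -48
  + (-6) · |3 -6; -2 -2| = (-6)·(-6 − 12) = 108
Sum: (-48) + (108) = 60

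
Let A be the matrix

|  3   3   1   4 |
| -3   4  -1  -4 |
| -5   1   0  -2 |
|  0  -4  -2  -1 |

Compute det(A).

Expand along row 3 (it has 1 zero):
  + (-5) · M_31   where M_31 = det([3 1 4; 4 -1 -4; -4 -2 -1]) = -49
  − (1) · M_32   where M_32 = det([3 1 4; -3 -1 -4; 0 -2 -1]) = 0
  − (-2) · M_34   where M_34 = det([3 3 1; -3 4 -1; 0 -4 -2]) = -42
det = (+1)·(-5)·(-49) + (-1)·(1)·(0) + (-1)·(-2)·(-42) = 161

det(A) = 161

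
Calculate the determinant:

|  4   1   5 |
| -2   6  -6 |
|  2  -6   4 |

-52

Expand along row 1:
  + 4 · |6 -6; -6 4| = 4·(24 − 36) = -48
  − 1 · |-2 -6; 2 4| = −1·(-8 − (-12)) = -4
  + 5 · |-2 6; 2 -6| = 5·(12 − 12) = 0
Sum: (-48) + (-4) + (0) = -52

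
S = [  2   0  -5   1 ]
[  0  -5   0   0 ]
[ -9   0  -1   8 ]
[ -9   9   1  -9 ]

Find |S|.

Expand along row 2 (it has 3 zeros):
  + (-5) · M_22   where M_22 = det([2 -5 1; -9 -1 8; -9 1 -9]) = 749
det = (+1)·(-5)·(749) = -3745

-3745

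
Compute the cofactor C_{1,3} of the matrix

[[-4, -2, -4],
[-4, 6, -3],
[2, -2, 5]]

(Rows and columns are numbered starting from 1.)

Delete row 1 and column 3; the remaining 2×2 submatrix is [-4 6; 2 -2].
Its determinant is (-4)·(-2) − 6·2 = -4.
The cofactor carries sign (−1)^(1+3) = +1, so C_{1,3} = +(-4) = -4.

The cofactor is -4.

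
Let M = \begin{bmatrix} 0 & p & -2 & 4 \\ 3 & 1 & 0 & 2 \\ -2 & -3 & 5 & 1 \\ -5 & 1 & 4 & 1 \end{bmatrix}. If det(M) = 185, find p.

5

Expanding along the row containing p, det(M) is linear in p: det(M) = (-37)·p + (370).
Set (-37)·p + (370) = 185  ⇒  (-37)·p = -185  ⇒  p = 5.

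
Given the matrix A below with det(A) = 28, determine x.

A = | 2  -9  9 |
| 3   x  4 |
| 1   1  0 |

x = -5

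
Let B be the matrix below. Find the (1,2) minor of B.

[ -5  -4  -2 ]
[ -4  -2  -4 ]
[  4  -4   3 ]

Delete row 1 and column 2; the remaining 2×2 submatrix is [-4 -4; 4 3].
Its determinant is (-4)·3 − (-4)·4 = 4.

4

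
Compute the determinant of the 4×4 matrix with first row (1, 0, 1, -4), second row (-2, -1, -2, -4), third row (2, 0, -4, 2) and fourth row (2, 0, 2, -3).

Expand along column 2 (it has 3 zeros):
  + (-1) · M_22   where M_22 = det([1 1 -4; 2 -4 2; 2 2 -3]) = -30
det = (+1)·(-1)·(-30) = 30

30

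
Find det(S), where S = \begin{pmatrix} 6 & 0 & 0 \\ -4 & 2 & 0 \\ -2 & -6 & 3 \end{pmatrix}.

36

S is lower triangular, so det(S) is the product of the diagonal entries:
det = (6) · (2) · (3) = 36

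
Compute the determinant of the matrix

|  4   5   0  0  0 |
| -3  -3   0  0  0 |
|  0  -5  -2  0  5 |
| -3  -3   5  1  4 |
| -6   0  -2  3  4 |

The matrix is block lower-triangular with a 2×2 block and a 3×3 block on the diagonal, so its determinant equals the product of the determinants of the diagonal blocks.
det of the 2×2 block = 3
det of the 3×3 block = 101
det = (3)·(101) = 303

303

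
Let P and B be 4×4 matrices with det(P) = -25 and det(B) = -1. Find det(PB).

|PB| = 25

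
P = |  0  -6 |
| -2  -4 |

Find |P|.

det(P) = -12

det(P) = 0·(-4) − (-6)·(-2) = 0 − 12 = -12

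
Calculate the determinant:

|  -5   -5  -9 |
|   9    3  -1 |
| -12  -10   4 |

Expand along column 1:
  + (-5) · |3 -1; -10 4| = (-5)·(12 − 10) = -10
  − 9 · |-5 -9; -10 4| = −9·(-20 − 90) = 990
  + (-12) · |-5 -9; 3 -1| = (-12)·(5 − (-27)) = -384
Sum: (-10) + (990) + (-384) = 596

The determinant is 596.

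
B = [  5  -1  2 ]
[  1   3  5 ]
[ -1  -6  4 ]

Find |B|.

213

Expand along column 1:
  + 5 · |3 5; -6 4| = 5·(12 − (-30)) = 210
  − 1 · |-1 2; -6 4| = −1·(-4 − (-12)) = -8
  + (-1) · |-1 2; 3 5| = (-1)·(-5 − 6) = 11
Sum: (210) + (-8) + (11) = 213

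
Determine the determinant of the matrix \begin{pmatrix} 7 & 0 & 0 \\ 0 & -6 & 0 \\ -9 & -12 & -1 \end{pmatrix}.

The matrix is lower triangular, so the determinant is the product of the diagonal entries:
det = (7) · (-6) · (-1) = 42

42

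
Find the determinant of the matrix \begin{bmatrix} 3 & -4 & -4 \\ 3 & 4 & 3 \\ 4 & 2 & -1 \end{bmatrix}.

Expand along row 1:
  + 3 · |4 3; 2 -1| = 3·(-4 − 6) = -30
  − (-4) · |3 3; 4 -1| = −(-4)·(-3 − 12) = -60
  + (-4) · |3 4; 4 2| = (-4)·(6 − 16) = 40
Sum: (-30) + (-60) + (40) = -50

The determinant is -50.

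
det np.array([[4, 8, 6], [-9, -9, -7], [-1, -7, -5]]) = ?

Expand along column 1:
  + 4 · |-9 -7; -7 -5| = 4·(45 − 49) = -16
  − (-9) · |8 6; -7 -5| = −(-9)·(-40 − (-42)) = 18
  + (-1) · |8 6; -9 -7| = (-1)·(-56 − (-54)) = 2
Sum: (-16) + (18) + (2) = 4

4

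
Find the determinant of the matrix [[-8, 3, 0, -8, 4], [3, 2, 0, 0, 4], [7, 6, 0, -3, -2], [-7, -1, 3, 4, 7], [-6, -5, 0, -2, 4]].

Expand along column 3 (it has 4 zeros):
  − (3) · M_43   where M_43 = det([-8 3 -8 4; 3 2 0 4; 7 6 -3 -2; -6 -5 -2 4]) = 1604
det = (-1)·(3)·(1604) = -4812

The determinant is -4812.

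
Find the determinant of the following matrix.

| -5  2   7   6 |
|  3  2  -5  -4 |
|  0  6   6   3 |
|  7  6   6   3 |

Expand along row 3 (it has 1 zero):
  − (6) · M_32   where M_32 = det([-5 7 6; 3 -5 -4; 7 6 3]) = 14
  + (6) · M_33   where M_33 = det([-5 2 6; 3 2 -4; 7 6 3]) = -200
  − (3) · M_34   where M_34 = det([-5 2 7; 3 2 -5; 7 6 6]) = -288
det = (-1)·(6)·(14) + (+1)·(6)·(-200) + (-1)·(3)·(-288) = -420

The determinant is -420.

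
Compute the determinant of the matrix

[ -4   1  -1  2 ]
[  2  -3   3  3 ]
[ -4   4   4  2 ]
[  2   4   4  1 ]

352

Expand along row 1:
  + (-4) · M_11   where M_11 = det([-3 3 3; 4 4 2; 4 4 1]) = 24
  − (1) · M_12   where M_12 = det([2 3 3; -4 4 2; 2 4 1]) = -56
  + (-1) · M_13   where M_13 = det([2 -3 3; -4 4 2; 2 4 1]) = -104
  − (2) · M_14   where M_14 = det([2 -3 3; -4 4 4; 2 4 4]) = -144
det = (+1)·(-4)·(24) + (-1)·(1)·(-56) + (+1)·(-1)·(-104) + (-1)·(2)·(-144) = 352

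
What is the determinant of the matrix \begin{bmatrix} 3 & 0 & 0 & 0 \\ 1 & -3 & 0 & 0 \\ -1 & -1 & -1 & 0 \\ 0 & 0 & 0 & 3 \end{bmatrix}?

27

The matrix is lower triangular, so the determinant is the product of the diagonal entries:
det = (3) · (-3) · (-1) · (3) = 27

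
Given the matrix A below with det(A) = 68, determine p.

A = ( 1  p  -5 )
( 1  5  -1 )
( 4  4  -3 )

Expanding along the column containing p, det(A) is linear in p: det(A) = (-1)·p + (69).
Set (-1)·p + (69) = 68  ⇒  (-1)·p = -1  ⇒  p = 1.

1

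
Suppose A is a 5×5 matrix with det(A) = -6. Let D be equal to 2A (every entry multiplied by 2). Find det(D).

For a 5×5 matrix, det(2A) = 2^5·det(A) = 32·det(A).
det(D) = (32)·(-6) = -192

-192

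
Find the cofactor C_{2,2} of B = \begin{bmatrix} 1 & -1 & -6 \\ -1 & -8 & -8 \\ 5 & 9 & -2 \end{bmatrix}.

28

Delete row 2 and column 2; the remaining 2×2 submatrix is [1 -6; 5 -2].
Its determinant is 1·(-2) − (-6)·5 = 28.
The cofactor carries sign (−1)^(2+2) = +1, so C_{2,2} = +(28) = 28.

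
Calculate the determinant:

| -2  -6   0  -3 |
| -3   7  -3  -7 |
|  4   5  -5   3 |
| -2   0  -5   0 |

Expand along row 4 (it has 2 zeros):
  − (-2) · M_41   where M_41 = det([-6 0 -3; 7 -3 -7; 5 -5 3]) = 324
  − (-5) · M_43   where M_43 = det([-2 -6 -3; -3 7 -7; 4 5 3]) = 131
det = (-1)·(-2)·(324) + (-1)·(-5)·(131) = 1303

1303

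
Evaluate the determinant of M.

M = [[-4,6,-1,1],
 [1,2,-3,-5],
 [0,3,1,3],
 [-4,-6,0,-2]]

Expand along row 3 (it has 1 zero):
  − (3) · M_32   where M_32 = det([-4 -1 1; 1 -3 -5; -4 0 -2]) = -58
  + (1) · M_33   where M_33 = det([-4 6 1; 1 2 -5; -4 -6 -2]) = 270
  − (3) · M_34   where M_34 = det([-4 6 -1; 1 2 -3; -4 -6 0]) = 142
det = (-1)·(3)·(-58) + (+1)·(1)·(270) + (-1)·(3)·(142) = 18

18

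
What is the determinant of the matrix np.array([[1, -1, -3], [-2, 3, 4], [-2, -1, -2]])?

The determinant is -14.

Expand along column 1:
  + 1 · |3 4; -1 -2| = 1·(-6 − (-4)) = -2
  − (-2) · |-1 -3; -1 -2| = −(-2)·(2 − 3) = -2
  + (-2) · |-1 -3; 3 4| = (-2)·(-4 − (-9)) = -10
Sum: (-2) + (-2) + (-10) = -14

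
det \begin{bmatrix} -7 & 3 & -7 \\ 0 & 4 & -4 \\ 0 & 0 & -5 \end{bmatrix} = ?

The matrix is upper triangular, so the determinant is the product of the diagonal entries:
det = (-7) · (4) · (-5) = 140

140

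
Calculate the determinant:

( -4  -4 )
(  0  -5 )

det = (-4)·(-5) − (-4)·0 = 20 − 0 = 20

The determinant is 20.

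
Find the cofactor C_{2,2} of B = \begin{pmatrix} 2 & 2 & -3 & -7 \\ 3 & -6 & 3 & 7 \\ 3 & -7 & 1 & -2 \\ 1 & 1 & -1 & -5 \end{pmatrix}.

The cofactor is -25.

Delete row 2 and column 2; the remaining 3×3 submatrix is [2 -3 -7; 3 1 -2; 1 -1 -5].
Its determinant is -25.
The cofactor carries sign (−1)^(2+2) = +1, so C_{2,2} = +(-25) = -25.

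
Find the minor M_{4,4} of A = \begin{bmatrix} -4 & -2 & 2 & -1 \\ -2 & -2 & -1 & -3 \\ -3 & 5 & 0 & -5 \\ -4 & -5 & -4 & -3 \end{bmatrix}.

Delete row 4 and column 4; the remaining 3×3 submatrix is [-4 -2 2; -2 -2 -1; -3 5 0].
Its determinant is -58.

-58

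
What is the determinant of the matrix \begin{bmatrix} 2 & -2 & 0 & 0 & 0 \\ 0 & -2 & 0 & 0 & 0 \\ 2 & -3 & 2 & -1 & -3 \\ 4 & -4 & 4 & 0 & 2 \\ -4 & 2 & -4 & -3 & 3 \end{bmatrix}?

-272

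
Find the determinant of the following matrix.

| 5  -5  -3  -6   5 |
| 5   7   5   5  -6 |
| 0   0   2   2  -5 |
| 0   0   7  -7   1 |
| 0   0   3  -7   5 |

The matrix is block upper-triangular with a 2×2 block and a 3×3 block on the diagonal, so its determinant equals the product of the determinants of the diagonal blocks.
det of the 2×2 block = 60
det of the 3×3 block = 20
det = (60)·(20) = 1200

The determinant is 1200.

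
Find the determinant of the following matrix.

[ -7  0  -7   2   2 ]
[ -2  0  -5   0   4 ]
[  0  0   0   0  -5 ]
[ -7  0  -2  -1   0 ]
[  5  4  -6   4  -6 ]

The determinant is 1660.

Expand along row 3 (it has 4 zeros):
  + (-5) · M_35   where M_35 = det([-7 0 -7 2; -2 0 -5 0; -7 0 -2 -1; 5 4 -6 4]) = -332
det = (+1)·(-5)·(-332) = 1660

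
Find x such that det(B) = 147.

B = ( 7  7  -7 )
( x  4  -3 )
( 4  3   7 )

2

Expanding along the row containing x, det(B) is linear in x: det(B) = (-70)·x + (287).
Set (-70)·x + (287) = 147  ⇒  (-70)·x = -140  ⇒  x = 2.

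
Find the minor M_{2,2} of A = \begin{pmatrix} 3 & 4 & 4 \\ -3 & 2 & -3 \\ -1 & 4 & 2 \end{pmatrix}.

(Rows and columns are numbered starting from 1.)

Delete row 2 and column 2; the remaining 2×2 submatrix is [3 4; -1 2].
Its determinant is 3·2 − 4·(-1) = 10.

10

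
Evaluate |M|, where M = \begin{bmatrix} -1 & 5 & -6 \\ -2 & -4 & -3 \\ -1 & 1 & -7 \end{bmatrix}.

Expand along column 1:
  + (-1) · |-4 -3; 1 -7| = (-1)·(28 − (-3)) = -31
  − (-2) · |5 -6; 1 -7| = −(-2)·(-35 − (-6)) = -58
  + (-1) · |5 -6; -4 -3| = (-1)·(-15 − 24) = 39
Sum: (-31) + (-58) + (39) = -50

det(M) = -50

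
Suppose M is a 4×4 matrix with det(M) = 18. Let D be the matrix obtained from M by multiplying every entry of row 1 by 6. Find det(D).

|D| = 108

Scaling one row by 6 multiplies the determinant by 6.
det(D) = (6)·(18) = 108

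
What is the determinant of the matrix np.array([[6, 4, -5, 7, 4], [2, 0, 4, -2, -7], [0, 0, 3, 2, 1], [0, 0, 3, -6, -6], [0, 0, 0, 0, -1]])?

The matrix is block upper-triangular with a 2×2 block and a 3×3 block on the diagonal, so its determinant equals the product of the determinants of the diagonal blocks.
det of the 2×2 block = -8
det of the 3×3 block = 24
det = (-8)·(24) = -192

-192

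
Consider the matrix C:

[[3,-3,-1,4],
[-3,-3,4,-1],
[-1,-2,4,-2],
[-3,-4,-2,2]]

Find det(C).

|C| = 156

Expand along row 1:
  + (3) · M_11   where M_11 = det([-3 4 -1; -2 4 -2; -4 -2 2]) = 16
  − (-3) · M_12   where M_12 = det([-3 4 -1; -1 4 -2; -3 -2 2]) = 6
  + (-1) · M_13   where M_13 = det([-3 -3 -1; -1 -2 -2; -3 -4 2]) = 14
  − (4) · M_14   where M_14 = det([-3 -3 4; -1 -2 4; -3 -4 -2]) = -26
det = (+1)·(3)·(16) + (-1)·(-3)·(6) + (+1)·(-1)·(14) + (-1)·(4)·(-26) = 156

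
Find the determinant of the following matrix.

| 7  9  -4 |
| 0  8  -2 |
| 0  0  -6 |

The determinant is -336.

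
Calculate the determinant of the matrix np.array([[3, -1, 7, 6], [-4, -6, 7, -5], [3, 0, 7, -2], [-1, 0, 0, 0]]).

The determinant is -357.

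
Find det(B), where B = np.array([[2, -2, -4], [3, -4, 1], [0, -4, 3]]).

|B| = 50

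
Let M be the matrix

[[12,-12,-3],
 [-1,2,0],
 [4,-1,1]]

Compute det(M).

The determinant is 33.

Expand along row 2:
  − (-1) · |-12 -3; -1 1| = −(-1)·(-12 − 3) = -15
  + 2 · |12 -3; 4 1| = 2·(12 − (-12)) = 48
Sum: (-15) + (48) = 33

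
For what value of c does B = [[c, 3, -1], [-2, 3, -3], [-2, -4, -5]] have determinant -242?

Expanding along the column containing c, det(B) is linear in c: det(B) = (-27)·c + (-26).
Set (-27)·c + (-26) = -242  ⇒  (-27)·c = -216  ⇒  c = 8.

c = 8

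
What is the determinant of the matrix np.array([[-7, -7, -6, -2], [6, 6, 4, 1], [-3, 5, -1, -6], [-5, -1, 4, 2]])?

-84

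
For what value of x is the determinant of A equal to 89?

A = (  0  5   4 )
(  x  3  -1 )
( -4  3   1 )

x = 3

Expanding along the row containing x, det(A) is linear in x: det(A) = (7)·x + (68).
Set (7)·x + (68) = 89  ⇒  (7)·x = 21  ⇒  x = 3.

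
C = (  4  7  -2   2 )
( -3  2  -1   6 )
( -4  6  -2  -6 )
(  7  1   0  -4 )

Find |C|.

-134

Expand along row 4 (it has 1 zero):
  − (7) · M_41   where M_41 = det([7 -2 2; 2 -1 6; 6 -2 -6]) = 34
  + (1) · M_42   where M_42 = det([4 -2 2; -3 -1 6; -4 -2 -6]) = 160
  + (-4) · M_44   where M_44 = det([4 7 -2; -3 2 -1; -4 6 -2]) = 14
det = (-1)·(7)·(34) + (+1)·(1)·(160) + (+1)·(-4)·(14) = -134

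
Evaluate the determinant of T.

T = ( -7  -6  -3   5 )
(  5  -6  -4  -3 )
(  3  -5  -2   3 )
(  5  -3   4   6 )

-1295

Expand along row 1:
  + (-7) · M_11   where M_11 = det([-6 -4 -3; -5 -2 3; -3 4 6]) = 138
  − (-6) · M_12   where M_12 = det([5 -4 -3; 3 -2 3; 5 4 6]) = -174
  + (-3) · M_13   where M_13 = det([5 -6 -3; 3 -5 3; 5 -3 6]) = -135
  − (5) · M_14   where M_14 = det([5 -6 -4; 3 -5 -2; 5 -3 4]) = -62
det = (+1)·(-7)·(138) + (-1)·(-6)·(-174) + (+1)·(-3)·(-135) + (-1)·(5)·(-62) = -1295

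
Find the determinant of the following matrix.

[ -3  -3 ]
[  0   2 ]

The determinant is -6.

det = (-3)·2 − (-3)·0 = -6 − 0 = -6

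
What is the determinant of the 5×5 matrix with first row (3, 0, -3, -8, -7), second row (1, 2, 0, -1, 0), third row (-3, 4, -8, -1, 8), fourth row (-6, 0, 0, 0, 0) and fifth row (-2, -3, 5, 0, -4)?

Expand along row 4 (it has 4 zeros):
  − (-6) · M_41   where M_41 = det([0 -3 -8 -7; 2 0 -1 0; 4 -8 -1 8; -3 5 0 -4]) = 274
det = (-1)·(-6)·(274) = 1644

1644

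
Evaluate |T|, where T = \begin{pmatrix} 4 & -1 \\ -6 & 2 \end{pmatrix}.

det(T) = 4·2 − (-1)·(-6) = 8 − 6 = 2

det(T) = 2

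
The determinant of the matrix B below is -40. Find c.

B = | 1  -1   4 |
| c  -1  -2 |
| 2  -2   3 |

c = 9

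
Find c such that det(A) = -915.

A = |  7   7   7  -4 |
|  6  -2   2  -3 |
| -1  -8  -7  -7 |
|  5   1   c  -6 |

Expanding along the column containing c, det(A) is linear in c: det(A) = (-445)·c + (865).
Set (-445)·c + (865) = -915  ⇒  (-445)·c = -1780  ⇒  c = 4.

c = 4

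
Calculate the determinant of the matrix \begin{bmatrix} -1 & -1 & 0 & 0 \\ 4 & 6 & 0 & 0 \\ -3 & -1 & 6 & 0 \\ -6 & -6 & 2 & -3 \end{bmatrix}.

36

The matrix is block lower-triangular with a 2×2 block and a 2×2 block on the diagonal, so its determinant equals the product of the determinants of the diagonal blocks.
det of the 2×2 block = -2
det of the 2×2 block = -18
det = (-2)·(-18) = 36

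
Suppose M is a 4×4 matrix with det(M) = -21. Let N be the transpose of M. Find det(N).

det(Mᵀ) = det(M).
det(N) = (1)·(-21) = -21

-21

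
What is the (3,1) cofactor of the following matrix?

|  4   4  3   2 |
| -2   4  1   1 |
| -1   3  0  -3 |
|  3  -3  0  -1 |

The cofactor is 5.

Delete row 3 and column 1; the remaining 3×3 submatrix is [4 3 2; 4 1 1; -3 0 -1].
Its determinant is 5.
The cofactor carries sign (−1)^(3+1) = +1, so C_{3,1} = +(5) = 5.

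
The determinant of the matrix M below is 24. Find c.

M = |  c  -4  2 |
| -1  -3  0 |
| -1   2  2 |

c = -7

Expanding along the column containing c, det(M) is linear in c: det(M) = (-6)·c + (-18).
Set (-6)·c + (-18) = 24  ⇒  (-6)·c = 42  ⇒  c = -7.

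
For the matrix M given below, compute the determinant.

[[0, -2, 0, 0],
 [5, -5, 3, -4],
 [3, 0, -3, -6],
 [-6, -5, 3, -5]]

Expand along row 1 (it has 3 zeros):
  − (-2) · M_12   where M_12 = det([5 3 -4; 3 -3 -6; -6 3 -5]) = 354
det = (-1)·(-2)·(354) = 708

708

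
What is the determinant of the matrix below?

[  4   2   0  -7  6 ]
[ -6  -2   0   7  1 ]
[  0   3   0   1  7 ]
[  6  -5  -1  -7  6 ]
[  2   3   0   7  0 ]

Expand along column 3 (it has 4 zeros):
  − (-1) · M_43   where M_43 = det([4 2 -7 6; -6 -2 7 1; 0 3 1 7; 2 3 7 0]) = 552
det = (-1)·(-1)·(552) = 552

552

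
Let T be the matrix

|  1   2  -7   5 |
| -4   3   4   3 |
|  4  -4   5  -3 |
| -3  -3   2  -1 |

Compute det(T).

det(T) = 866

Expand along row 1:
  + (1) · M_11   where M_11 = det([3 4 3; -4 5 -3; -3 2 -1]) = 44
  − (2) · M_12   where M_12 = det([-4 4 3; 4 5 -3; -3 2 -1]) = 117
  + (-7) · M_13   where M_13 = det([-4 3 3; 4 -4 -3; -3 -3 -1]) = -13
  − (5) · M_14   where M_14 = det([-4 3 4; 4 -4 5; -3 -3 2]) = -193
det = (+1)·(1)·(44) + (-1)·(2)·(117) + (+1)·(-7)·(-13) + (-1)·(5)·(-193) = 866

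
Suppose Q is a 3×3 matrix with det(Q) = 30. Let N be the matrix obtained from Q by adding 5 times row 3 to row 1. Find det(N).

Adding a multiple of one row to another leaves the determinant unchanged.
det(N) = (1)·(30) = 30

|N| = 30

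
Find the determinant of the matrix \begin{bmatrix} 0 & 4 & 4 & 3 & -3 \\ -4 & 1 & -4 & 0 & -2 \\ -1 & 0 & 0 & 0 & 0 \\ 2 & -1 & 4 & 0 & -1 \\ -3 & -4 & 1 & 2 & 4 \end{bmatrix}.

255

Expand along row 3 (it has 4 zeros):
  + (-1) · M_31   where M_31 = det([4 4 3 -3; 1 -4 0 -2; -1 4 0 -1; -4 1 2 4]) = -255
det = (+1)·(-1)·(-255) = 255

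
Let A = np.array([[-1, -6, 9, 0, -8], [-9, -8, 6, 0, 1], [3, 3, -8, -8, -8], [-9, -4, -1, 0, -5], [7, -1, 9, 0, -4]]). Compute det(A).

Expand along column 4 (it has 4 zeros):
  − (-8) · M_34   where M_34 = det([-1 -6 9 -8; -9 -8 6 1; -9 -4 -1 -5; 7 -1 9 -4]) = -893
det = (-1)·(-8)·(-893) = -7144

The determinant is -7144.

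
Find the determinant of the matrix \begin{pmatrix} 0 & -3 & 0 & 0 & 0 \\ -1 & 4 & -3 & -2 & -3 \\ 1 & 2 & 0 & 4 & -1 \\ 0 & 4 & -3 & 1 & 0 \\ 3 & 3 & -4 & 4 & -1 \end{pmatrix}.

Expand along row 1 (it has 4 zeros):
  − (-3) · M_12   where M_12 = det([-1 -3 -2 -3; 1 0 4 -1; 0 -3 1 0; 3 -4 4 -1]) = 106
det = (-1)·(-3)·(106) = 318

The determinant is 318.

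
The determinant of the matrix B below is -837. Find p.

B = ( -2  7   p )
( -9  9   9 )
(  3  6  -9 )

Expanding along the row containing p, det(B) is linear in p: det(B) = (-81)·p + (-108).
Set (-81)·p + (-108) = -837  ⇒  (-81)·p = -729  ⇒  p = 9.

p = 9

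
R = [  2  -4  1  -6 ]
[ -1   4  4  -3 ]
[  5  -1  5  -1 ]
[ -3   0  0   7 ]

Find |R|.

Expand along row 4 (it has 2 zeros):
  − (-3) · M_41   where M_41 = det([-4 1 -6; 4 4 -3; -1 5 -1]) = -181
  + (7) · M_44   where M_44 = det([2 -4 1; -1 4 4; 5 -1 5]) = -71
det = (-1)·(-3)·(-181) + (+1)·(7)·(-71) = -1040

det(R) = -1040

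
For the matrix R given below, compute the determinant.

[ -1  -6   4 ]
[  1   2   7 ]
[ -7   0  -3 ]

The determinant is 338.

Expand along column 2:
  − (-6) · |1 7; -7 -3| = −(-6)·(-3 − (-49)) = 276
  + 2 · |-1 4; -7 -3| = 2·(3 − (-28)) = 62
Sum: (276) + (62) = 338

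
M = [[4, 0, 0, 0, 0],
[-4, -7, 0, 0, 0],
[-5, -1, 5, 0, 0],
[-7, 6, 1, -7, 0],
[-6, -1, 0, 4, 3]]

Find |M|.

|M| = 2940

M is lower triangular, so det(M) is the product of the diagonal entries:
det = (4) · (-7) · (5) · (-7) · (3) = 2940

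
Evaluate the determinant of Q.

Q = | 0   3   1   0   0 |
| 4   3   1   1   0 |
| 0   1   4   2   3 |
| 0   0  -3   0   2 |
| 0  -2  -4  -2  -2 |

Expand along column 1 (it has 4 zeros):
  − (4) · M_21   where M_21 = det([3 1 0 0; 1 4 2 3; 0 -3 0 2; -2 -4 -2 -2]) = 22
det = (-1)·(4)·(22) = -88

|Q| = -88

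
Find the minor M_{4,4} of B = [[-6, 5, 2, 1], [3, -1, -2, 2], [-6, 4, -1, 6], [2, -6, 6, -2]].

Delete row 4 and column 4; the remaining 3×3 submatrix is [-6 5 2; 3 -1 -2; -6 4 -1].
Its determinant is 33.

33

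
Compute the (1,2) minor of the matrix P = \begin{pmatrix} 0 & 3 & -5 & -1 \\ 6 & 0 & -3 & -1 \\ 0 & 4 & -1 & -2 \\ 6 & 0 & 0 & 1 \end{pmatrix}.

The minor is 24.

Delete row 1 and column 2; the remaining 3×3 submatrix is [6 -3 -1; 0 -1 -2; 6 0 1].
Its determinant is 24.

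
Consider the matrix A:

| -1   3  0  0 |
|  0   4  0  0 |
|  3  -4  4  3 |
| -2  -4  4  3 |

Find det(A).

A is block lower-triangular with a 2×2 block and a 2×2 block on the diagonal, so its determinant equals the product of the determinants of the diagonal blocks.
det of the 2×2 block = -4
det of the 2×2 block = 0
det = (-4)·(0) = 0

0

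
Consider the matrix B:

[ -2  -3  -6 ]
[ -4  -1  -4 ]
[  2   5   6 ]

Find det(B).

Expand along column 1:
  + (-2) · |-1 -4; 5 6| = (-2)·(-6 − (-20)) = -28
  − (-4) · |-3 -6; 5 6| = −(-4)·(-18 − (-30)) = 48
  + 2 · |-3 -6; -1 -4| = 2·(12 − 6) = 12
Sum: (-28) + (48) + (12) = 32

32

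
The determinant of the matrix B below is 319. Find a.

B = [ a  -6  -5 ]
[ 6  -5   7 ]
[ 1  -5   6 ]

4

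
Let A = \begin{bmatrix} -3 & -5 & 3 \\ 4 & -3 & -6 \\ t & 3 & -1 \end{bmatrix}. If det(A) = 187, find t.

6

Expanding along the column containing t, det(A) is linear in t: det(A) = (39)·t + (-47).
Set (39)·t + (-47) = 187  ⇒  (39)·t = 234  ⇒  t = 6.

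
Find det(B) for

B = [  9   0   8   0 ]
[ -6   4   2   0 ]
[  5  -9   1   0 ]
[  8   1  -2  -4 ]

Expand along column 4 (it has 3 zeros):
  + (-4) · M_44   where M_44 = det([9 0 8; -6 4 2; 5 -9 1]) = 470
det = (+1)·(-4)·(470) = -1880

det(B) = -1880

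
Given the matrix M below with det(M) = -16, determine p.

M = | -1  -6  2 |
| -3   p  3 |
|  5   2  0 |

p = -8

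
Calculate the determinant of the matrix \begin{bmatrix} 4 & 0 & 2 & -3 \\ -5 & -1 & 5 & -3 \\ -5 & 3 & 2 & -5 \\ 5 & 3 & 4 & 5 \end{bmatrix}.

-1542

Expand along row 1 (it has 1 zero):
  + (4) · M_11   where M_11 = det([-1 5 -3; 3 2 -5; 3 4 5]) = -198
  + (2) · M_13   where M_13 = det([-5 -1 -3; -5 3 -5; 5 3 5]) = -60
  − (-3) · M_14   where M_14 = det([-5 -1 5; -5 3 2; 5 3 4]) = -210
det = (+1)·(4)·(-198) + (+1)·(2)·(-60) + (-1)·(-3)·(-210) = -1542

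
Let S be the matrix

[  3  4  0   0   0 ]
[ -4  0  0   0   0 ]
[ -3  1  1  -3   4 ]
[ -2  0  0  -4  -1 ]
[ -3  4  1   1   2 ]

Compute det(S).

det(S) = 192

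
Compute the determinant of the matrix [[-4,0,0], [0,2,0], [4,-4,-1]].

8

The matrix is lower triangular, so the determinant is the product of the diagonal entries:
det = (-4) · (2) · (-1) = 8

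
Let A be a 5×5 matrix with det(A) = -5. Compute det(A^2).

25

det(A^2) = (det A)^2 = (-5)^2 = 25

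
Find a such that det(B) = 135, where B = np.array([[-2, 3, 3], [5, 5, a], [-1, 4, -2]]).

a = 2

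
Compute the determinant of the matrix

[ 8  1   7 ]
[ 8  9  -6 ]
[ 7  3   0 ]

-171

Expand along column 3:
  + 7 · |8 9; 7 3| = 7·(24 − 63) = -273
  − (-6) · |8 1; 7 3| = −(-6)·(24 − 7) = 102
Sum: (-273) + (102) = -171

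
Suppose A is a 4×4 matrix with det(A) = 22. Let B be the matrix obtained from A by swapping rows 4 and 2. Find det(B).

The determinant is -22.

Swapping two rows multiplies the determinant by −1.
det(B) = (-1)·(22) = -22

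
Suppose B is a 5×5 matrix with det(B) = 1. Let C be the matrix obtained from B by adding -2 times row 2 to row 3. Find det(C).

Adding a multiple of one row to another leaves the determinant unchanged.
det(C) = (1)·(1) = 1

The determinant is 1.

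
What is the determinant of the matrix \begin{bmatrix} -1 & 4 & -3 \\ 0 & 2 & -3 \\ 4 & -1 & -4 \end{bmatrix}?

Expand along column 1:
  + (-1) · |2 -3; -1 -4| = (-1)·(-8 − 3) = 11
  + 4 · |4 -3; 2 -3| = 4·(-12 − (-6)) = -24
Sum: (11) + (-24) = -13

The determinant is -13.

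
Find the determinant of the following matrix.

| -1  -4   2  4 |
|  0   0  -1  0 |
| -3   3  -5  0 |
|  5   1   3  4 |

Expand along row 2 (it has 3 zeros):
  − (-1) · M_23   where M_23 = det([-1 -4 4; -3 3 0; 5 1 4]) = -132
det = (-1)·(-1)·(-132) = -132

-132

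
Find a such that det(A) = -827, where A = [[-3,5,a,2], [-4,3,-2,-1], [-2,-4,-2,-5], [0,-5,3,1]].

Expanding along the column containing a, det(A) is linear in a: det(A) = (112)·a + (69).
Set (112)·a + (69) = -827  ⇒  (112)·a = -896  ⇒  a = -8.

-8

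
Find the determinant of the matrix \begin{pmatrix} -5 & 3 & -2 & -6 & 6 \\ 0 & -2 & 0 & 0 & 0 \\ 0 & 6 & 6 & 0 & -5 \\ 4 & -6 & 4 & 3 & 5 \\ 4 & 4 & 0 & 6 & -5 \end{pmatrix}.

Expand along row 2 (it has 4 zeros):
  + (-2) · M_22   where M_22 = det([-5 -2 -6 6; 0 6 0 -5; 4 4 3 5; 4 0 6 -5]) = 342
det = (+1)·(-2)·(342) = -684

-684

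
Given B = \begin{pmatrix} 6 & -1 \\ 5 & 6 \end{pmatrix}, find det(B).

41

det(B) = 6·6 − (-1)·5 = 36 − (-5) = 41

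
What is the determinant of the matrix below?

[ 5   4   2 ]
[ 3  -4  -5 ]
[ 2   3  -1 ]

101

Expand along row 1:
  + 5 · |-4 -5; 3 -1| = 5·(4 − (-15)) = 95
  − 4 · |3 -5; 2 -1| = −4·(-3 − (-10)) = -28
  + 2 · |3 -4; 2 3| = 2·(9 − (-8)) = 34
Sum: (95) + (-28) + (34) = 101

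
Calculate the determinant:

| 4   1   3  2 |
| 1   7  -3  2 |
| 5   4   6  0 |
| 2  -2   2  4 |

Expand along row 3 (it has 1 zero):
  + (5) · M_31   where M_31 = det([1 3 2; 7 -3 2; -2 2 4]) = -96
  − (4) · M_32   where M_32 = det([4 3 2; 1 -3 2; 2 2 4]) = -48
  + (6) · M_33   where M_33 = det([4 1 2; 1 7 2; 2 -2 4]) = 96
det = (+1)·(5)·(-96) + (-1)·(4)·(-48) + (+1)·(6)·(96) = 288

The determinant is 288.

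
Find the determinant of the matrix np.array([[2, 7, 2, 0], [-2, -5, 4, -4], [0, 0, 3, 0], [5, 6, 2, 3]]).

Expand along row 3 (it has 3 zeros):
  + (3) · M_33   where M_33 = det([2 7 0; -2 -5 -4; 5 6 3]) = -80
det = (+1)·(3)·(-80) = -240

-240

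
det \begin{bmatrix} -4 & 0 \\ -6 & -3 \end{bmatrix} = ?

12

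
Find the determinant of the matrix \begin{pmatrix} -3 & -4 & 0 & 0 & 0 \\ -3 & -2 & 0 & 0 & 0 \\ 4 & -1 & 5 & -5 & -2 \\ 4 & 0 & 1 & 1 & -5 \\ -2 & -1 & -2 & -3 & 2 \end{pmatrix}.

The determinant is 618.

The matrix is block lower-triangular with a 2×2 block and a 3×3 block on the diagonal, so its determinant equals the product of the determinants of the diagonal blocks.
det of the 2×2 block = -6
det of the 3×3 block = -103
det = (-6)·(-103) = 618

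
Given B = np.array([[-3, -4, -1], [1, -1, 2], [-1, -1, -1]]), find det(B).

Expand along row 1:
  + (-3) · |-1 2; -1 -1| = (-3)·(1 − (-2)) = -9
  − (-4) · |1 2; -1 -1| = −(-4)·(-1 − (-2)) = 4
  + (-1) · |1 -1; -1 -1| = (-1)·(-1 − 1) = 2
Sum: (-9) + (4) + (2) = -3

-3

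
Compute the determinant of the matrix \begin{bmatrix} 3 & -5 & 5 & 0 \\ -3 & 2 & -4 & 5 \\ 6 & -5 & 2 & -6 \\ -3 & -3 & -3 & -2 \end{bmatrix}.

-888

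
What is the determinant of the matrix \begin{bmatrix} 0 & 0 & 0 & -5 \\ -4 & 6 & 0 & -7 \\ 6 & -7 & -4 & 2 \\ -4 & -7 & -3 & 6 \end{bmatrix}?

1160

Expand along row 1 (it has 3 zeros):
  − (-5) · M_14   where M_14 = det([-4 6 0; 6 -7 -4; -4 -7 -3]) = 232
det = (-1)·(-5)·(232) = 1160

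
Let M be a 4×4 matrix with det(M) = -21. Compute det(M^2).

The determinant is 441.

det(M^2) = (det M)^2 = (-21)^2 = 441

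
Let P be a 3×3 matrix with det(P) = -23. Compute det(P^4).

The determinant is 279841.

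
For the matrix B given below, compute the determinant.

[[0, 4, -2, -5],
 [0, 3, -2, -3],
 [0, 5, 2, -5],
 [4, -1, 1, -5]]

Expand along column 1 (it has 3 zeros):
  − (4) · M_41   where M_41 = det([4 -2 -5; 3 -2 -3; 5 2 -5]) = -16
det = (-1)·(4)·(-16) = 64

det(B) = 64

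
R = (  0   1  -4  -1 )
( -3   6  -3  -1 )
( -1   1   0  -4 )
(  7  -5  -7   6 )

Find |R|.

194

Expand along row 1 (it has 1 zero):
  − (1) · M_12   where M_12 = det([-3 -3 -1; -1 0 -4; 7 -7 6]) = 143
  + (-4) · M_13   where M_13 = det([-3 6 -1; -1 1 -4; 7 -5 6]) = -88
  − (-1) · M_14   where M_14 = det([-3 6 -3; -1 1 0; 7 -5 -7]) = -15
det = (-1)·(1)·(143) + (+1)·(-4)·(-88) + (-1)·(-1)·(-15) = 194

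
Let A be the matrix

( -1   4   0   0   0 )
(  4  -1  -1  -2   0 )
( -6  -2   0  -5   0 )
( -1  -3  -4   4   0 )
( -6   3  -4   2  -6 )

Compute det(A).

Expand along column 5 (it has 4 zeros):
  + (-6) · M_55   where M_55 = det([-1 4 0 0; 4 -1 -1 -2; -6 -2 0 -5; -1 -3 -4 4]) = 647
det = (+1)·(-6)·(647) = -3882

-3882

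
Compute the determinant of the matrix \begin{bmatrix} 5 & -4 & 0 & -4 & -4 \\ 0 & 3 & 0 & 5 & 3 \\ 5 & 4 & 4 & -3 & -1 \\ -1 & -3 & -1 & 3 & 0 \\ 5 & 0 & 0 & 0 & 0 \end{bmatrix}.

The determinant is 280.

Expand along row 5 (it has 4 zeros):
  + (5) · M_51   where M_51 = det([-4 0 -4 -4; 3 0 5 3; 4 4 -3 -1; -3 -1 3 0]) = 56
det = (+1)·(5)·(56) = 280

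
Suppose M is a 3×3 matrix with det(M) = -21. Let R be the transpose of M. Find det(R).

det(Mᵀ) = det(M).
det(R) = (1)·(-21) = -21

The determinant is -21.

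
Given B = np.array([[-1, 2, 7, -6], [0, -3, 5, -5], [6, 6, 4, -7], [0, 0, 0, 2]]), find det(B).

Expand along row 4 (it has 3 zeros):
  + (2) · M_44   where M_44 = det([-1 2 7; 0 -3 5; 6 6 4]) = 228
det = (+1)·(2)·(228) = 456

The determinant is 456.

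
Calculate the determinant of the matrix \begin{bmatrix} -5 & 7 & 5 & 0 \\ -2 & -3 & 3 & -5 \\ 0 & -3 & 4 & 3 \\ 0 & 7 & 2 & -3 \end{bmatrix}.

Expand along column 1 (it has 2 zeros):
  + (-5) · M_11   where M_11 = det([-3 3 -5; -3 4 3; 7 2 -3]) = 260
  − (-2) · M_21   where M_21 = det([7 5 0; -3 4 3; 7 2 -3]) = -66
det = (+1)·(-5)·(260) + (-1)·(-2)·(-66) = -1432

The determinant is -1432.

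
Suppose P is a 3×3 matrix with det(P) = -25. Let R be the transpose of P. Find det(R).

det(R) = -25

det(Pᵀ) = det(P).
det(R) = (1)·(-25) = -25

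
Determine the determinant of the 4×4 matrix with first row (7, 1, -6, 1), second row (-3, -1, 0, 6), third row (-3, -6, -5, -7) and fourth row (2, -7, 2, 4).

Expand along row 2 (it has 1 zero):
  − (-3) · M_21   where M_21 = det([1 -6 1; -6 -5 -7; -7 2 4]) = -491
  + (-1) · M_22   where M_22 = det([7 -6 1; -3 -5 -7; 2 2 4]) = -26
  + (6) · M_24   where M_24 = det([7 1 -6; -3 -6 -5; 2 -7 2]) = -531
det = (-1)·(-3)·(-491) + (+1)·(-1)·(-26) + (+1)·(6)·(-531) = -4633

-4633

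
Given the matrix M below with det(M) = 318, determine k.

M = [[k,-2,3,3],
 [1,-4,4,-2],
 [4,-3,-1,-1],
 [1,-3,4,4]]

k = 4

Expanding along the column containing k, det(M) is linear in k: det(M) = (90)·k + (-42).
Set (90)·k + (-42) = 318  ⇒  (90)·k = 360  ⇒  k = 4.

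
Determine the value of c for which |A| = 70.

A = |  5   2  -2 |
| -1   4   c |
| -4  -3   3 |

6

Expanding along the column containing c, det(A) is linear in c: det(A) = (7)·c + (28).
Set (7)·c + (28) = 70  ⇒  (7)·c = 42  ⇒  c = 6.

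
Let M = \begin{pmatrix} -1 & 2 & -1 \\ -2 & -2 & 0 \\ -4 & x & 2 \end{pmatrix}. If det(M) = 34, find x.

Expanding along the column containing x, det(M) is linear in x: det(M) = (2)·x + (20).
Set (2)·x + (20) = 34  ⇒  (2)·x = 14  ⇒  x = 7.

7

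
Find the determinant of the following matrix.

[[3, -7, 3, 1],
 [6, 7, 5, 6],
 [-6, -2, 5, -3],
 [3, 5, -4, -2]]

Expand along row 1:
  + (3) · M_11   where M_11 = det([7 5 6; -2 5 -3; 5 -4 -2]) = -351
  − (-7) · M_12   where M_12 = det([6 5 6; -6 5 -3; 3 -4 -2]) = -183
  + (3) · M_13   where M_13 = det([6 7 6; -6 -2 -3; 3 5 -2]) = -177
  − (1) · M_14   where M_14 = det([6 7 5; -6 -2 5; 3 5 -4]) = -285
det = (+1)·(3)·(-351) + (-1)·(-7)·(-183) + (+1)·(3)·(-177) + (-1)·(1)·(-285) = -2580

The determinant is -2580.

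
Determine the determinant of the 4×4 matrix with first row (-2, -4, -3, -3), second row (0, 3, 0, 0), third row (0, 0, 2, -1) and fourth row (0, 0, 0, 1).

-12

The matrix is upper triangular, so the determinant is the product of the diagonal entries:
det = (-2) · (3) · (2) · (1) = -12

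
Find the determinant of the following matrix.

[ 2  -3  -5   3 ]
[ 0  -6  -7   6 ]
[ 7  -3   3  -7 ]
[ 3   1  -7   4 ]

Expand along row 2 (it has 1 zero):
  + (-6) · M_22   where M_22 = det([2 -5 3; 7 3 -7; 3 -7 4]) = -3
  − (-7) · M_23   where M_23 = det([2 -3 3; 7 -3 -7; 3 1 4]) = 185
  + (6) · M_24   where M_24 = det([2 -3 -5; 7 -3 3; 3 1 -7]) = -218
det = (+1)·(-6)·(-3) + (-1)·(-7)·(185) + (+1)·(6)·(-218) = 5

5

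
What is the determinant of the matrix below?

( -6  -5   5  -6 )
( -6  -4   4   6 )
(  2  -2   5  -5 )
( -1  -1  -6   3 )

Expand along row 1:
  + (-6) · M_11   where M_11 = det([-4 4 6; -2 5 -5; -1 -6 3]) = 206
  − (-5) · M_12   where M_12 = det([-6 4 6; 2 5 -5; -1 -6 3]) = 44
  + (5) · M_13   where M_13 = det([-6 -4 6; 2 -2 -5; -1 -1 3]) = 46
  − (-6) · M_14   where M_14 = det([-6 -4 4; 2 -2 5; -1 -1 -6]) = -146
det = (+1)·(-6)·(206) + (-1)·(-5)·(44) + (+1)·(5)·(46) + (-1)·(-6)·(-146) = -1662

-1662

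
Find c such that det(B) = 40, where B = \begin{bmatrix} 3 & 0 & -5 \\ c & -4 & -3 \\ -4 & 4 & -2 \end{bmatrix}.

5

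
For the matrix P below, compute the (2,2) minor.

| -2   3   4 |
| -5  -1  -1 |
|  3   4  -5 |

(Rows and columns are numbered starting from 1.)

Delete row 2 and column 2; the remaining 2×2 submatrix is [-2 4; 3 -5].
Its determinant is (-2)·(-5) − 4·3 = -2.

-2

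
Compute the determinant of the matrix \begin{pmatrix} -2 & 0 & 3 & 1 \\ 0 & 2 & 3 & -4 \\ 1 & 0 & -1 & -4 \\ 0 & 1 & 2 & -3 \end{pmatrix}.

-5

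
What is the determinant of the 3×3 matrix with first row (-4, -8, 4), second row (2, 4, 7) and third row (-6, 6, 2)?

Expand along column 1:
  + (-4) · |4 7; 6 2| = (-4)·(8 − 42) = 136
  − 2 · |-8 4; 6 2| = −2·(-16 − 24) = 80
  + (-6) · |-8 4; 4 7| = (-6)·(-56 − 16) = 432
Sum: (136) + (80) + (432) = 648

648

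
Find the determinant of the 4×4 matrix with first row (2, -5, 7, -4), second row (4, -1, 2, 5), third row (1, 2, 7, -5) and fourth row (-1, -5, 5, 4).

Expand along row 1:
  + (2) · M_11   where M_11 = det([-1 2 5; 2 7 -5; -5 5 4]) = 206
  − (-5) · M_12   where M_12 = det([4 2 5; 1 7 -5; -1 5 4]) = 274
  + (7) · M_13   where M_13 = det([4 -1 5; 1 2 -5; -1 -5 4]) = -84
  − (-4) · M_14   where M_14 = det([4 -1 2; 1 2 7; -1 -5 5]) = 186
det = (+1)·(2)·(206) + (-1)·(-5)·(274) + (+1)·(7)·(-84) + (-1)·(-4)·(186) = 1938

1938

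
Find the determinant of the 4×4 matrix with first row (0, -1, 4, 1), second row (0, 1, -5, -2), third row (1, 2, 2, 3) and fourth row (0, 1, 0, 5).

Expand along column 1 (it has 3 zeros):
  + (1) · M_31   where M_31 = det([-1 4 1; 1 -5 -2; 1 0 5]) = 2
det = (+1)·(1)·(2) = 2

The determinant is 2.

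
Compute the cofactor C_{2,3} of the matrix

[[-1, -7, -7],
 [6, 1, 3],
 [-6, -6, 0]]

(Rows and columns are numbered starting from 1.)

Delete row 2 and column 3; the remaining 2×2 submatrix is [-1 -7; -6 -6].
Its determinant is (-1)·(-6) − (-7)·(-6) = -36.
The cofactor carries sign (−1)^(2+3) = −1, so C_{2,3} = −(-36) = 36.

36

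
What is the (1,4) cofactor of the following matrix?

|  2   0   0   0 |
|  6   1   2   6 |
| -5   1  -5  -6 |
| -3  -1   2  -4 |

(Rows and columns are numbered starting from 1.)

Delete row 1 and column 4; the remaining 3×3 submatrix is [6 1 2; -5 1 -5; -3 -1 2].
Its determinant is 23.
The cofactor carries sign (−1)^(1+4) = −1, so C_{1,4} = −(23) = -23.

The cofactor is -23.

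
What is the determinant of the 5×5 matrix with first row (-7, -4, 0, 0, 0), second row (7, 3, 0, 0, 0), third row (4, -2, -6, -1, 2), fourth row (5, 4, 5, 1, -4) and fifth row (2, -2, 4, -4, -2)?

462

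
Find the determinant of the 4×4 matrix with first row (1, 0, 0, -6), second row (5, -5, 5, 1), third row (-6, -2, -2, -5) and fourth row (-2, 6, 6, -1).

Expand along row 1 (it has 2 zeros):
  + (1) · M_11   where M_11 = det([-5 5 1; -2 -2 -5; 6 6 -1]) = -320
  − (-6) · M_14   where M_14 = det([5 -5 5; -6 -2 -2; -2 6 6]) = -400
det = (+1)·(1)·(-320) + (-1)·(-6)·(-400) = -2720

-2720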